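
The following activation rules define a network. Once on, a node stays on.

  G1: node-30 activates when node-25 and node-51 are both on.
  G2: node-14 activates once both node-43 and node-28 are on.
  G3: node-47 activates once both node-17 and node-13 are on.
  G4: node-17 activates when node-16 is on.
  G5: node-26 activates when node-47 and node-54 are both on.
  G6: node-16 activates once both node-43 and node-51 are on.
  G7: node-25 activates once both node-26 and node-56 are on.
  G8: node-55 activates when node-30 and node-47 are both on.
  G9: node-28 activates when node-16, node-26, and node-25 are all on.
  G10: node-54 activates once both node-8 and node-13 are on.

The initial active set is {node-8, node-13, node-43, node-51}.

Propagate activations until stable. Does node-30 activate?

No

node-30 would need node-25 and node-51 (G1), but node-25 never turns on.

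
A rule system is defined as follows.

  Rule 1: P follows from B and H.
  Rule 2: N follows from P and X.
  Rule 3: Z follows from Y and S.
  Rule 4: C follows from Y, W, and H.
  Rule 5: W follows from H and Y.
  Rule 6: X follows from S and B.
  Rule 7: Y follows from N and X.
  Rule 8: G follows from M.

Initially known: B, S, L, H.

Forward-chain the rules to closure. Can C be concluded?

Yes

B and H hold, so P follows (Rule 1).
From S and B, Rule 6 gives X.
P and X hold, so N follows (Rule 2).
N and X hold, so Y follows (Rule 7).
From H and Y, Rule 5 gives W.
From Y, W, and H, Rule 4 gives C.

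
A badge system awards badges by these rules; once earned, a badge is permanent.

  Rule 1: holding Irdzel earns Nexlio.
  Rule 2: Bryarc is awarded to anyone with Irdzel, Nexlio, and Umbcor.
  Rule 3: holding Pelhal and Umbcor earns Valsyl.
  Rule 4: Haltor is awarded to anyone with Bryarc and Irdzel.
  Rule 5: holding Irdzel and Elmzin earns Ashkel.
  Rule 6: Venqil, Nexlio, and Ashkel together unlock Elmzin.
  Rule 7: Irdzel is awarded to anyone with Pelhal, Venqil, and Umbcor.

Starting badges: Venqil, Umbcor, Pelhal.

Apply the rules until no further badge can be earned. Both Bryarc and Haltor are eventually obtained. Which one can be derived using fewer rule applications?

Bryarc: With Pelhal, Venqil, and Umbcor, Irdzel is earned (Rule 7). With Irdzel, Nexlio is earned (Rule 1). With Irdzel, Nexlio, and Umbcor, Bryarc is earned (Rule 2). [3 rule applications]
Haltor: With Pelhal, Venqil, and Umbcor, Irdzel is earned (Rule 7). With Irdzel, Nexlio is earned (Rule 1). With Irdzel, Nexlio, and Umbcor, Bryarc is earned (Rule 2). With Bryarc and Irdzel, Haltor is earned (Rule 4). [4 rule applications]
Bryarc needs fewer.

Bryarc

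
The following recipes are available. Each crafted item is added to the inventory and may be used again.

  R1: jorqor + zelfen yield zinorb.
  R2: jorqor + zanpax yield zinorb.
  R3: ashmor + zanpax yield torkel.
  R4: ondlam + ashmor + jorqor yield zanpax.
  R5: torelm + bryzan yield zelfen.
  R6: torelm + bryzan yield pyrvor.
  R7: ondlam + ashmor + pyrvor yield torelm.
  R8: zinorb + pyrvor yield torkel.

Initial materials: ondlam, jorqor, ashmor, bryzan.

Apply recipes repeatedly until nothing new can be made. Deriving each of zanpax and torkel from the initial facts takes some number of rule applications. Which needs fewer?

zanpax: Using R4, ondlam, ashmor, and jorqor make zanpax. [1 rule application]
torkel: Using R4, ondlam, ashmor, and jorqor make zanpax. ashmor + zanpax → torkel (R3). [2 rule applications]
zanpax needs fewer.

zanpax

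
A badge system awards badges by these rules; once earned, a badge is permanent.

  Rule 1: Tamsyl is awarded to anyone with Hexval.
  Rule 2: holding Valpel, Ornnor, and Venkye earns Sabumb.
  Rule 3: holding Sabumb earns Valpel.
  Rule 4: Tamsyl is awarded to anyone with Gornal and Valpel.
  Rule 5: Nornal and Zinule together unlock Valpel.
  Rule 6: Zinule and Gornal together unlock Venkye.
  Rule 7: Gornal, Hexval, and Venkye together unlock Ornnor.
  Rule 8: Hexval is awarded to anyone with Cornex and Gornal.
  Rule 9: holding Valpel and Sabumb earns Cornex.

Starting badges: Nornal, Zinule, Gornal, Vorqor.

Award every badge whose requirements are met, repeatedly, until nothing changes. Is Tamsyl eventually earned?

Yes

With Nornal and Zinule, Valpel is earned (Rule 5).
With Gornal and Valpel, Tamsyl is earned (Rule 4).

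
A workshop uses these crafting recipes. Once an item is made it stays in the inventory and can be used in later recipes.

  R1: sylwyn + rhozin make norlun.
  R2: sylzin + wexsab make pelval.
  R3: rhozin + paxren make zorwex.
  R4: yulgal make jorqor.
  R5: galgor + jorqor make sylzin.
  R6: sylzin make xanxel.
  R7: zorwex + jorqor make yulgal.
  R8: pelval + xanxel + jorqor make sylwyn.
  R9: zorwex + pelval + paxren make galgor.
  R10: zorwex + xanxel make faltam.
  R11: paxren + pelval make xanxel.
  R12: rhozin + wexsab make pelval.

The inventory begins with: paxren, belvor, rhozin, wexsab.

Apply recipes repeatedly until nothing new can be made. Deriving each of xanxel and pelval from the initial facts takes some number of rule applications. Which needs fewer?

pelval

pelval: Using R12, rhozin and wexsab make pelval. [1 rule application]
xanxel: Using R12, rhozin and wexsab make pelval. Using R11, paxren and pelval make xanxel. [2 rule applications]
pelval needs fewer.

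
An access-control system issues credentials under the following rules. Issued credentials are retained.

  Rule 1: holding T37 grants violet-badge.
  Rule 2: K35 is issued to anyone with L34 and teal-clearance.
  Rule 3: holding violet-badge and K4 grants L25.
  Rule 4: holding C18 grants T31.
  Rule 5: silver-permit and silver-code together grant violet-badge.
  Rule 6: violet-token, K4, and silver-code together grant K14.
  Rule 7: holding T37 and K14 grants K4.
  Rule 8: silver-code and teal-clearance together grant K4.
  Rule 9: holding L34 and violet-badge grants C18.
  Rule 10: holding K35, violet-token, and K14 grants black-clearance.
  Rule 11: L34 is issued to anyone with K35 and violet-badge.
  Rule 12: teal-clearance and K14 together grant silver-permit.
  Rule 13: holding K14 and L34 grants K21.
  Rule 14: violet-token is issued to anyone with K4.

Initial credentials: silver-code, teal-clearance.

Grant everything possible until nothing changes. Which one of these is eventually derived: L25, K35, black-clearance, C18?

Holding silver-code and teal-clearance grants K4 (Rule 8).
Holding K4 grants violet-token (Rule 14).
Holding violet-token, K4, and silver-code grants K14 (Rule 6).
Holding teal-clearance and K14 grants silver-permit (Rule 12).
Holding silver-permit and silver-code grants violet-badge (Rule 5).
Holding violet-badge and K4 grants L25 (Rule 3).
C18 would need L34 and violet-badge (Rule 9), but L34 is never granted. black-clearance would need K35, violet-token, and K14 (Rule 10), but K35 is never granted. K35 would need L34 and teal-clearance (Rule 2), but L34 is never granted.

L25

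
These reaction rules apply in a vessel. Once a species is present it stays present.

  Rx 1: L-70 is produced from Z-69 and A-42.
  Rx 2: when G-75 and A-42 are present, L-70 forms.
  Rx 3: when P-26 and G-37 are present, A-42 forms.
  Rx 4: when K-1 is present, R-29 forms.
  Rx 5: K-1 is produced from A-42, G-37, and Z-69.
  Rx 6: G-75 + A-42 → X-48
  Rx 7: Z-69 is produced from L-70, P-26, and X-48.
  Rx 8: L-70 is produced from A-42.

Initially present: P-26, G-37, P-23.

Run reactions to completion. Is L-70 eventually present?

P-26 and G-37 present → A-42 forms (Rx 3).
A-42 present → L-70 forms (Rx 8).

Yes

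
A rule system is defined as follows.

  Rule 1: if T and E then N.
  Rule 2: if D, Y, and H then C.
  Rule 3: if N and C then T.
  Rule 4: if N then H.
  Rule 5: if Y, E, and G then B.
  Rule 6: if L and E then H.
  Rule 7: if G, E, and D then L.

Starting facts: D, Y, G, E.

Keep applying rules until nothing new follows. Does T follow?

T would need N and C (Rule 3), but N is never established.

No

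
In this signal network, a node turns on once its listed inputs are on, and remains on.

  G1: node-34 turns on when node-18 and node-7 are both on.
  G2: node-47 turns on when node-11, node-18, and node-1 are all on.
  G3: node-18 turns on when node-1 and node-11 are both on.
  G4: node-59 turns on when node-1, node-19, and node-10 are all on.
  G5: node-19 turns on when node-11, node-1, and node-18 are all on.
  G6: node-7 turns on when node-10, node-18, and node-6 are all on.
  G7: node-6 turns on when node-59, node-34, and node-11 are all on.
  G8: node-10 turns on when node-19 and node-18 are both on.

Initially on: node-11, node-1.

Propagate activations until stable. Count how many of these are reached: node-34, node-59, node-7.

node-1 and node-11 are on, so node-18 turns on (G3).
node-11, node-1, and node-18 are on, so node-19 turns on (G5).
G8: node-19 and node-18 on → node-10 on.
node-1, node-19, and node-10 are on, so node-59 turns on (G4).
node-34 would need node-18 and node-7 (G1), but node-7 never turns on.
node-59: reached.
node-7 would need node-10, node-18, and node-6 (G6), but node-6 never turns on.
Reached: node-59 — 1 of the 3.

1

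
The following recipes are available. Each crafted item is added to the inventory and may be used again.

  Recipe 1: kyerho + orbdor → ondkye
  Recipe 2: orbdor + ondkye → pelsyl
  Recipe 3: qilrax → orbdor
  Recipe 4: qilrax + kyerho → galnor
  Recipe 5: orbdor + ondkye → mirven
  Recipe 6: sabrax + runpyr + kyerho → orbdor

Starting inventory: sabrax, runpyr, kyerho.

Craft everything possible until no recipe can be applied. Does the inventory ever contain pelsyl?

Using Recipe 6, sabrax, runpyr, and kyerho make orbdor.
Using Recipe 1, kyerho and orbdor make ondkye.
Using Recipe 2, orbdor and ondkye make pelsyl.

Yes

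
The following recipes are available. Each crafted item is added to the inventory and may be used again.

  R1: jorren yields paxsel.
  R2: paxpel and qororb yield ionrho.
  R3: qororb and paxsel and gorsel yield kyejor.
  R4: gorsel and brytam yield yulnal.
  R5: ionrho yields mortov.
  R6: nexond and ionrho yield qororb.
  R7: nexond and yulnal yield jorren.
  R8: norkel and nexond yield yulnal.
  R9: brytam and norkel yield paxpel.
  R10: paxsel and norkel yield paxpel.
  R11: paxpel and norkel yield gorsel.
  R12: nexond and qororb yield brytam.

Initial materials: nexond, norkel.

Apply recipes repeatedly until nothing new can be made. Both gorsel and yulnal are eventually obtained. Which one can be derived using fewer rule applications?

yulnal: Using R8, norkel and nexond make yulnal. [1 rule application]
gorsel: Using R8, norkel and nexond make yulnal. nexond and yulnal → jorren (R7). jorren → paxsel (R1). Using R10, paxsel and norkel make paxpel. Using R11, paxpel and norkel make gorsel. [5 rule applications]
yulnal needs fewer.

yulnal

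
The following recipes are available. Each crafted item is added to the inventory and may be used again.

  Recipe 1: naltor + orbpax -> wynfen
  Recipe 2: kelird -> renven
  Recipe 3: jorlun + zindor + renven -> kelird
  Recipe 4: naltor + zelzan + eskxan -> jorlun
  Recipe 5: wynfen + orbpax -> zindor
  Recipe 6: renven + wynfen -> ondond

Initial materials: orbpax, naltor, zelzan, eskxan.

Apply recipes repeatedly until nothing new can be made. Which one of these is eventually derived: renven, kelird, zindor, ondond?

Using Recipe 1, naltor and orbpax make wynfen.
Using Recipe 5, wynfen and orbpax make zindor.
ondond would need renven and wynfen (Recipe 6), but renven is never obtained. kelird would need jorlun, zindor, and renven (Recipe 3), but renven is never obtained. renven would need kelird (Recipe 2), but kelird is never obtained.

zindor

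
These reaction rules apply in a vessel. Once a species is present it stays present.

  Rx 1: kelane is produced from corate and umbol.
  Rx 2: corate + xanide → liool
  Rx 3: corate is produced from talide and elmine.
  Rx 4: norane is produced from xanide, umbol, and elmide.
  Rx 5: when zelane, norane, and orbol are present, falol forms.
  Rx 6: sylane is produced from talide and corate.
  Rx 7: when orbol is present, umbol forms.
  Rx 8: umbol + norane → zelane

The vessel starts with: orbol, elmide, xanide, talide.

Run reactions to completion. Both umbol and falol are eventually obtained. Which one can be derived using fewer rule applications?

umbol

umbol: orbol present → umbol forms (Rx 7). [1 rule application]
falol: orbol present → umbol forms (Rx 7). xanide, umbol, and elmide present → norane forms (Rx 4). umbol and norane present → zelane forms (Rx 8). zelane, norane, and orbol present → falol forms (Rx 5). [4 rule applications]
umbol needs fewer.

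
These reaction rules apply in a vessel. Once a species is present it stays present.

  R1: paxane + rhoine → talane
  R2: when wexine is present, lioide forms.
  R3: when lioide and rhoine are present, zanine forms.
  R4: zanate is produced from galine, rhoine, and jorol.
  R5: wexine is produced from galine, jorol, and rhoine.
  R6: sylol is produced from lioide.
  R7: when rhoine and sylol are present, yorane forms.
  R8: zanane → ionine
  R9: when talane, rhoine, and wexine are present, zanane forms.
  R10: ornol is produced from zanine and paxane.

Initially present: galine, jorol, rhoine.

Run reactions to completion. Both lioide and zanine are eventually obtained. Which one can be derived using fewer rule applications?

lioide: galine, jorol, and rhoine present → wexine forms (R5). wexine present → lioide forms (R2). [2 rule applications]
zanine: galine, jorol, and rhoine present → wexine forms (R5). wexine present → lioide forms (R2). lioide and rhoine present → zanine forms (R3). [3 rule applications]
lioide needs fewer.

lioide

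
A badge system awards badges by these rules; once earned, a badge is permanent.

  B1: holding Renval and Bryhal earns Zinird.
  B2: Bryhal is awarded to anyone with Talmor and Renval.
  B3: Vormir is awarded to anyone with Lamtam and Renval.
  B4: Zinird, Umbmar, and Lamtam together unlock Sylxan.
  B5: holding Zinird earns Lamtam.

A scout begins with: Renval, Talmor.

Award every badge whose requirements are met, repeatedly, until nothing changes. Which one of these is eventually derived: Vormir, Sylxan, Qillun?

Vormir

With Talmor and Renval, Bryhal is earned (B2).
With Renval and Bryhal, Zinird is earned (B1).
With Zinird, Lamtam is earned (B5).
With Lamtam and Renval, Vormir is earned (B3).
Sylxan would need Zinird, Umbmar, and Lamtam (B4), but Umbmar is never earned. No rule produces Qillun, and it is not given.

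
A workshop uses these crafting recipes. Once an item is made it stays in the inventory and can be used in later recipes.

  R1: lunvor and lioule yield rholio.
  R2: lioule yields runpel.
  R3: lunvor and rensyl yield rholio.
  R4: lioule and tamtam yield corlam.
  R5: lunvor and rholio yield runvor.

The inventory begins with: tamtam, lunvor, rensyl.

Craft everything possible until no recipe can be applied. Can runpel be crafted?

runpel would need lioule (R2), but lioule is never obtained.

No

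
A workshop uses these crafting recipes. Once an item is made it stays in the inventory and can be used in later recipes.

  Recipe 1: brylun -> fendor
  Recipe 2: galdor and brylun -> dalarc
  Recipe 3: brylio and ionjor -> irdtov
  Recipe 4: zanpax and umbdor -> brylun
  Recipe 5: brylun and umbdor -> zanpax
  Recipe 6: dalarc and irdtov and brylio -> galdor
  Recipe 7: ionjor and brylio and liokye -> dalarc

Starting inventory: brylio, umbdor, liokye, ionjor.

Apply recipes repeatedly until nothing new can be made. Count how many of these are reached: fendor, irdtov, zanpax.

1

Using Recipe 3, brylio and ionjor make irdtov.
fendor would need brylun (Recipe 1), but brylun is never obtained.
irdtov: reached.
zanpax would need brylun and umbdor (Recipe 5), but brylun is never obtained.
Reached: irdtov — 1 of the 3.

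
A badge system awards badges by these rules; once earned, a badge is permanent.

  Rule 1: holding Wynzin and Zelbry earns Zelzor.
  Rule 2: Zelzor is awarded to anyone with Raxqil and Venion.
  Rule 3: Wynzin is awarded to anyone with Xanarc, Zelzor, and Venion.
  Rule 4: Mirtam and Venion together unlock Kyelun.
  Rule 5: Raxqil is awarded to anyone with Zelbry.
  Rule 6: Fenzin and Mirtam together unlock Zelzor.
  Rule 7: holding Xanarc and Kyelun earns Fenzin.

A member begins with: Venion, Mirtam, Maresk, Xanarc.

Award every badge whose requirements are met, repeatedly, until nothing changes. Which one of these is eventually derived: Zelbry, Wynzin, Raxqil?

Wynzin

With Mirtam and Venion, Kyelun is earned (Rule 4).
With Xanarc and Kyelun, Fenzin is earned (Rule 7).
With Fenzin and Mirtam, Zelzor is earned (Rule 6).
With Xanarc, Zelzor, and Venion, Wynzin is earned (Rule 3).
No rule produces Zelbry, and it is not given. Raxqil would need Zelbry (Rule 5), but Zelbry is never earned.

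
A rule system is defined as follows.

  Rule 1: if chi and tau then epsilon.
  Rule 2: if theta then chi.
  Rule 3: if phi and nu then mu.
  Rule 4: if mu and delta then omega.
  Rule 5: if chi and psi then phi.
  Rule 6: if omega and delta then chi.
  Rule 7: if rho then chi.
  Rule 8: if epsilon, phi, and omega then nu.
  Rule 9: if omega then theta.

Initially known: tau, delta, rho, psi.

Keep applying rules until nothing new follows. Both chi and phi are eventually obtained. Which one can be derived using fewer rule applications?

chi

chi: rho holds, so chi follows (Rule 7). [1 rule application]
phi: From rho, Rule 7 gives chi. chi and psi hold, so phi follows (Rule 5). [2 rule applications]
chi needs fewer.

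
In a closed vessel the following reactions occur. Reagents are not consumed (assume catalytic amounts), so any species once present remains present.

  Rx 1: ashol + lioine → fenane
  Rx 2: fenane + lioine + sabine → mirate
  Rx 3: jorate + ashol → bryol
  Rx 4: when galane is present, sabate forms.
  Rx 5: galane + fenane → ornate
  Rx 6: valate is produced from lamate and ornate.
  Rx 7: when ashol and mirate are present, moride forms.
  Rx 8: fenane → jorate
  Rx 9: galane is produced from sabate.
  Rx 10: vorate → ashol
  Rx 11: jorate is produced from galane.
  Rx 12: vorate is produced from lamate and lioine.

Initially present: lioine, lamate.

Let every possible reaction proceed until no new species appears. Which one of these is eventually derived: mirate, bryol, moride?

bryol

lamate and lioine present → vorate forms (Rx 12).
vorate present → ashol forms (Rx 10).
ashol and lioine present → fenane forms (Rx 1).
fenane present → jorate forms (Rx 8).
jorate and ashol present → bryol forms (Rx 3).
mirate would need fenane, lioine, and sabine (Rx 2), but sabine never forms. moride would need ashol and mirate (Rx 7), but mirate never forms.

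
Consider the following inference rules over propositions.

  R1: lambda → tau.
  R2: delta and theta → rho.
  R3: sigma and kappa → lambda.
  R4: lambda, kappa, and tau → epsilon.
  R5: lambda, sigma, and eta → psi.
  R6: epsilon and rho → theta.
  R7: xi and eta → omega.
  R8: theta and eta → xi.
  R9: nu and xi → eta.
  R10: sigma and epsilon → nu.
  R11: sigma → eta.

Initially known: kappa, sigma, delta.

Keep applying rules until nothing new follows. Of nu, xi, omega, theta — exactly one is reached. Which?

nu

sigma and kappa hold, so lambda follows (R3).
From lambda, R1 gives tau.
lambda, kappa, and tau hold, so epsilon follows (R4).
From sigma and epsilon, R10 gives nu.
xi would need theta and eta (R8), but theta is never established. omega would need xi and eta (R7), but xi is never established. theta would need epsilon and rho (R6), but rho is never established.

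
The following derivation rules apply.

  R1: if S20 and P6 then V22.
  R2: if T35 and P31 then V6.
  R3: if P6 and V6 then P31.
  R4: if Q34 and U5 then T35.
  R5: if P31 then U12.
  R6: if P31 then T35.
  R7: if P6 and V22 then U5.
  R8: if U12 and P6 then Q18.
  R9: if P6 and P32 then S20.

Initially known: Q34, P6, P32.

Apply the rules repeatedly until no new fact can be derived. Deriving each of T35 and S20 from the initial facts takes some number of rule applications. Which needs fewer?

S20

S20: From P6 and P32, R9 gives S20. [1 rule application]
T35: From P6 and P32, R9 gives S20. S20 and P6 hold, so V22 follows (R1). From P6 and V22, R7 gives U5. Q34 and U5 hold, so T35 follows (R4). [4 rule applications]
S20 needs fewer.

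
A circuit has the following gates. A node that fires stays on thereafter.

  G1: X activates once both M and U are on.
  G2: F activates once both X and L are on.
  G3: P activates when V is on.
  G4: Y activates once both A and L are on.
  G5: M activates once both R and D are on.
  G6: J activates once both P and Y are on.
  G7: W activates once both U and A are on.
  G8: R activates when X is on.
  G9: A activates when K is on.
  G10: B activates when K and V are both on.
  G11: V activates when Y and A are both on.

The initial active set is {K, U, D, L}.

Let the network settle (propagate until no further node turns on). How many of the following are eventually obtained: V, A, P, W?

G9: K on → A on.
U and A are on, so W activates (G7).
A and L are on, so Y activates (G4).
G11: Y and A on → V on.
G3: V on → P on.
V: reached.
A: reached.
P: reached.
W: reached.
All 4 are reached.

4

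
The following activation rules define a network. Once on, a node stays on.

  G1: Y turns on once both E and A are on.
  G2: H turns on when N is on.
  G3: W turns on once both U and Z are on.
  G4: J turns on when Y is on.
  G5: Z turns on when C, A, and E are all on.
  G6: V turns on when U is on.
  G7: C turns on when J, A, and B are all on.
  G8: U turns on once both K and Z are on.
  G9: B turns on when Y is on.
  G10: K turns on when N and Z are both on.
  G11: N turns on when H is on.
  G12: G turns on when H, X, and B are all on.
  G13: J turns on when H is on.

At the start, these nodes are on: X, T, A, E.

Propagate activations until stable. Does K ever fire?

No

K would need N and Z (G10), but N never turns on.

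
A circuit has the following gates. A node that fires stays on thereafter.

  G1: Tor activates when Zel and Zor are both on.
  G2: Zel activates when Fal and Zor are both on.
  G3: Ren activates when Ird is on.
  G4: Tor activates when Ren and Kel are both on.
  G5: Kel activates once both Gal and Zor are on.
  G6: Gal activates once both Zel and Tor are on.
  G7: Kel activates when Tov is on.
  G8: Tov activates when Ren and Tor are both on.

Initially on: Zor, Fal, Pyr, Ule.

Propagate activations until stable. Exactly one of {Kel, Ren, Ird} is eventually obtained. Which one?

Fal and Zor are on, so Zel activates (G2).
G1: Zel and Zor on → Tor on.
Zel and Tor are on, so Gal activates (G6).
G5: Gal and Zor on → Kel on.
Ren would need Ird (G3), but Ird never turns on. No rule produces Ird, and it is not given.

Kel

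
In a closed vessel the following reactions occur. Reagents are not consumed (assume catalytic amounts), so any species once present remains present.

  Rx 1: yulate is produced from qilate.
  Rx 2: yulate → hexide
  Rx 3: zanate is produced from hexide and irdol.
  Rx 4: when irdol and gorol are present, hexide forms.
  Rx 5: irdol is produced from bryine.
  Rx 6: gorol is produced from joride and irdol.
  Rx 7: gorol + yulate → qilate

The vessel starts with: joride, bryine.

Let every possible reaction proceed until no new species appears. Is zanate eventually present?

bryine present → irdol forms (Rx 5).
joride and irdol present → gorol forms (Rx 6).
irdol and gorol present → hexide forms (Rx 4).
hexide and irdol present → zanate forms (Rx 3).

Yes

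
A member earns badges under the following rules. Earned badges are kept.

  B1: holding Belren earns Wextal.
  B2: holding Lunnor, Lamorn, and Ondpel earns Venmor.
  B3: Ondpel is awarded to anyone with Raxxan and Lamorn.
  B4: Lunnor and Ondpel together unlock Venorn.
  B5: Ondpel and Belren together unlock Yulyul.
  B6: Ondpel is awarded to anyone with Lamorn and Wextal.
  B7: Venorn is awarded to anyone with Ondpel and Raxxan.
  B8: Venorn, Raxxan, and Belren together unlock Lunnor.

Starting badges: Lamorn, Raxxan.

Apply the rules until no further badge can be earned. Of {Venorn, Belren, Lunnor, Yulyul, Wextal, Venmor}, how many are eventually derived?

With Raxxan and Lamorn, Ondpel is earned (B3).
With Ondpel and Raxxan, Venorn is earned (B7).
Venorn: reached.
No rule produces Belren, and it is not given.
Lunnor would need Venorn, Raxxan, and Belren (B8), but Belren is never earned.
Yulyul would need Ondpel and Belren (B5), but Belren is never earned.
Wextal would need Belren (B1), but Belren is never earned.
Venmor would need Lunnor, Lamorn, and Ondpel (B2), but Lunnor is never earned.
Reached: Venorn — 1 of the 6.

1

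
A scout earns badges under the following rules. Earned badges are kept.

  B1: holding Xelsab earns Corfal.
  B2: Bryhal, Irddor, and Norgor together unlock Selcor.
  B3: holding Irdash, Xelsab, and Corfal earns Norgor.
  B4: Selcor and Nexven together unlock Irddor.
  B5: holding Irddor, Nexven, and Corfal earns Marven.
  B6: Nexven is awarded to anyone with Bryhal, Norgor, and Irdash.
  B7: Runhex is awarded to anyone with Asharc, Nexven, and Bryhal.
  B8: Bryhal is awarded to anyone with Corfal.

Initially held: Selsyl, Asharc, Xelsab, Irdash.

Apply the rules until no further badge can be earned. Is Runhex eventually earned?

With Xelsab, Corfal is earned (B1).
With Corfal, Bryhal is earned (B8).
With Irdash, Xelsab, and Corfal, Norgor is earned (B3).
With Bryhal, Norgor, and Irdash, Nexven is earned (B6).
With Asharc, Nexven, and Bryhal, Runhex is earned (B7).

Yes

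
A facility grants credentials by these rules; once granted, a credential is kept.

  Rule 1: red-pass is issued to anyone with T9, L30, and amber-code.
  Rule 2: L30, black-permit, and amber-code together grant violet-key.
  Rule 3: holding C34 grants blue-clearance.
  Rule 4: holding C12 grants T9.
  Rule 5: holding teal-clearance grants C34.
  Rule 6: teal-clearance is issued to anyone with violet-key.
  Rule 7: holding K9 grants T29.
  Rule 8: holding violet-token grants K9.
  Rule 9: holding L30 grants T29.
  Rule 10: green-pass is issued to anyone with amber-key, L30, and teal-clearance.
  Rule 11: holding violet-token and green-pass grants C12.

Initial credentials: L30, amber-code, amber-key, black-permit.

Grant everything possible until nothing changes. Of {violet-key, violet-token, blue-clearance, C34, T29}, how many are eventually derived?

4

Holding L30, black-permit, and amber-code grants violet-key (Rule 2).
Holding L30 grants T29 (Rule 9).
Holding violet-key grants teal-clearance (Rule 6).
Holding teal-clearance grants C34 (Rule 5).
Holding C34 grants blue-clearance (Rule 3).
violet-key: reached.
No rule produces violet-token, and it is not given.
blue-clearance: reached.
C34: reached.
T29: reached.
Reached: violet-key, blue-clearance, C34, and T29 — 4 of the 5.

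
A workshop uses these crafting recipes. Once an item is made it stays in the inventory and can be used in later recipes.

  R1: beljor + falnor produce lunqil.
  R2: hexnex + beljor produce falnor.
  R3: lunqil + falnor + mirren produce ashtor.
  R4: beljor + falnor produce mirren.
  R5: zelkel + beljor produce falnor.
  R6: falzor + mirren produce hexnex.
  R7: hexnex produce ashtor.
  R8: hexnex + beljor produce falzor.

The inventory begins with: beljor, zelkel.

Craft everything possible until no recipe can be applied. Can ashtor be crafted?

Yes

Using R5, zelkel and beljor make falnor.
Using R1, beljor and falnor make lunqil.
beljor + falnor → mirren (R4).
Using R3, lunqil, falnor, and mirren make ashtor.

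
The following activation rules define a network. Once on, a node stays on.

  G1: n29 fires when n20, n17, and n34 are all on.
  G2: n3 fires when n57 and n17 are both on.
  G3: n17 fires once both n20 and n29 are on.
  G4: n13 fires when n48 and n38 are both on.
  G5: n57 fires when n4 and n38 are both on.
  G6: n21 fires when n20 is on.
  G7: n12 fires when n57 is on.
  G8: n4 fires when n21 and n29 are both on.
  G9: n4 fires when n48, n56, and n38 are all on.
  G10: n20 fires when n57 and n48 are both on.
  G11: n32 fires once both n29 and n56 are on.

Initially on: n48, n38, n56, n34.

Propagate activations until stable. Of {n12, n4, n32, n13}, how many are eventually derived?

G9: n48, n56, and n38 on → n4 on.
n48 and n38 are on, so n13 fires (G4).
n4 and n38 are on, so n57 fires (G5).
G7: n57 on → n12 on.
n12: reached.
n4: reached.
n32 would need n29 and n56 (G11), but n29 never turns on.
n13: reached.
Reached: n12, n4, and n13 — 3 of the 4.

3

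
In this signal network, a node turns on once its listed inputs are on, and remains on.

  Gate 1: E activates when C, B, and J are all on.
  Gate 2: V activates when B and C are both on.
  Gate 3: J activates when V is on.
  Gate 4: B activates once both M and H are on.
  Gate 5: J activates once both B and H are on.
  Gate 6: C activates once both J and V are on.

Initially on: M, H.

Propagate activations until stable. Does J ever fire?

M and H are on, so B activates (Gate 4).
Gate 5: B and H on → J on.

Yes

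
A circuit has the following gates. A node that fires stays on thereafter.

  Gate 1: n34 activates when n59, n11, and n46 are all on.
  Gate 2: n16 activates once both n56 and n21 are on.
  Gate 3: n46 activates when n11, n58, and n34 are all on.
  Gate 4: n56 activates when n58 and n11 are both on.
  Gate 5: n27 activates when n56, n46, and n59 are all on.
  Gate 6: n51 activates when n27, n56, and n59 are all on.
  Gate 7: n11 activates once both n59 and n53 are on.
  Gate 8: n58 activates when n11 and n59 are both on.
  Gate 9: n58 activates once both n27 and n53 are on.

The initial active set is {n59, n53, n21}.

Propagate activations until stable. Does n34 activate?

n34 would need n59, n11, and n46 (Gate 1), but n46 never turns on.

No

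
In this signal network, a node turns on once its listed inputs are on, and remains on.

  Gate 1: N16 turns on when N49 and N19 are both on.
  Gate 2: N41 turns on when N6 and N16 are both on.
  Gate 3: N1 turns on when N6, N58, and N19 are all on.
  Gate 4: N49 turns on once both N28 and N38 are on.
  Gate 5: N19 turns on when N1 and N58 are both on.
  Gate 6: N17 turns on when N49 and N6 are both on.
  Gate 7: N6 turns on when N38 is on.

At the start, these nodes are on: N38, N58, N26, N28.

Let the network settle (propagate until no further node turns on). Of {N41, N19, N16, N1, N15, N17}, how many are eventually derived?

1

N28 and N38 are on, so N49 turns on (Gate 4).
N38 is on, so N6 turns on (Gate 7).
Gate 6: N49 and N6 on → N17 on.
N41 would need N6 and N16 (Gate 2), but N16 never turns on.
N19 would need N1 and N58 (Gate 5), but N1 never turns on.
N16 would need N49 and N19 (Gate 1), but N19 never turns on.
N1 would need N6, N58, and N19 (Gate 3), but N19 never turns on.
No rule produces N15, and it is not given.
N17: reached.
Reached: N17 — 1 of the 6.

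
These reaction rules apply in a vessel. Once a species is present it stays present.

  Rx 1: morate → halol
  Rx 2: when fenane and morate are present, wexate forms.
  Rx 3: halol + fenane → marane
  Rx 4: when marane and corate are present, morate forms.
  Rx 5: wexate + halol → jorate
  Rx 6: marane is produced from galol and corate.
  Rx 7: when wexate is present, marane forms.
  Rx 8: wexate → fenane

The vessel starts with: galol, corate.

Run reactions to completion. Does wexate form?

No

wexate would need fenane and morate (Rx 2), but fenane never forms.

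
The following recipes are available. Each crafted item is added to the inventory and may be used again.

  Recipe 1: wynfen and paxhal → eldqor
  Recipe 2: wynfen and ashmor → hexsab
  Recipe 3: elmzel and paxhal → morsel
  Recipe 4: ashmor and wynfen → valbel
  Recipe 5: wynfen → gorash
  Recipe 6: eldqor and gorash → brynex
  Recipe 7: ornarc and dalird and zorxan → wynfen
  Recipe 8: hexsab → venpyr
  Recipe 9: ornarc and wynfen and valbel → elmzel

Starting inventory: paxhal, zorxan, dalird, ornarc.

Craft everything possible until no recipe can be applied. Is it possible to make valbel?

valbel would need ashmor and wynfen (Recipe 4), but ashmor is never obtained.

No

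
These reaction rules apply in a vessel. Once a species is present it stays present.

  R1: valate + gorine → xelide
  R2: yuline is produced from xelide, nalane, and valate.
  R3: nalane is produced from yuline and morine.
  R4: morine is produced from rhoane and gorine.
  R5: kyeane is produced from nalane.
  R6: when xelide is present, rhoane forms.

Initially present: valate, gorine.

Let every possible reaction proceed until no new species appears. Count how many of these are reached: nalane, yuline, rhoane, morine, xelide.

3

valate and gorine present → xelide forms (R1).
xelide present → rhoane forms (R6).
rhoane and gorine present → morine forms (R4).
nalane would need yuline and morine (R3), but yuline never forms.
yuline would need xelide, nalane, and valate (R2), but nalane never forms.
rhoane: reached.
morine: reached.
xelide: reached.
Reached: rhoane, morine, and xelide — 3 of the 5.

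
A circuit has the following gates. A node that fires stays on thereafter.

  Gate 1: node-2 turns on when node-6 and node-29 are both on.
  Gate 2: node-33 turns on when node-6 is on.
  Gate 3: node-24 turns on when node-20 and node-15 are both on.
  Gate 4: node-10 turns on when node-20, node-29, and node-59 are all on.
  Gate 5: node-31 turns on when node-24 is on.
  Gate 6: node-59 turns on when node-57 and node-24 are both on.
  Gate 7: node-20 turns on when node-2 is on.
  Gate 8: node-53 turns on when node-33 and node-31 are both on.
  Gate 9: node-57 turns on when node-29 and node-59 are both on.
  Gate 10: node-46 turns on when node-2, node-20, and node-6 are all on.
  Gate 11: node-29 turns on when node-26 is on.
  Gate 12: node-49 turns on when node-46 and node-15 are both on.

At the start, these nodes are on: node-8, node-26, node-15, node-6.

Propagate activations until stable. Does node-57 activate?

No

node-57 would need node-29 and node-59 (Gate 9), but node-59 never turns on.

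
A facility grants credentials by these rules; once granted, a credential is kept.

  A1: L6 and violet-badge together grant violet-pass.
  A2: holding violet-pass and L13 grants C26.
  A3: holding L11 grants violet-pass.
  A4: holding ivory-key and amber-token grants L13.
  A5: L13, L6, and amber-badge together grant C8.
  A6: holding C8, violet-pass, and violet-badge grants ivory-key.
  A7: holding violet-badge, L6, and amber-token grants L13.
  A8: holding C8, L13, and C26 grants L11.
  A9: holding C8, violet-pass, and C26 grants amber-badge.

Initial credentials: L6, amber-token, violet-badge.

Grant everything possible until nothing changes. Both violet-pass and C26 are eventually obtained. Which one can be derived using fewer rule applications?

violet-pass: Holding L6 and violet-badge grants violet-pass (A1). [1 rule application]
C26: Holding violet-badge, L6, and amber-token grants L13 (A7). Holding L6 and violet-badge grants violet-pass (A1). Holding violet-pass and L13 grants C26 (A2). [3 rule applications]
violet-pass needs fewer.

violet-pass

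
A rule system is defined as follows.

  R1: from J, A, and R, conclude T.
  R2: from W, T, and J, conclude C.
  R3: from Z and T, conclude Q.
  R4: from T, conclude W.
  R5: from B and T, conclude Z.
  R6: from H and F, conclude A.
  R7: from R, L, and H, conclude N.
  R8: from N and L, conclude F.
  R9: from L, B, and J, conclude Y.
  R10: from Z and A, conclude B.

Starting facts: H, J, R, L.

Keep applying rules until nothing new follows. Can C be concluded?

Yes

From R, L, and H, R7 gives N.
N and L hold, so F follows (R8).
H and F hold, so A follows (R6).
From J, A, and R, R1 gives T.
T holds, so W follows (R4).
From W, T, and J, R2 gives C.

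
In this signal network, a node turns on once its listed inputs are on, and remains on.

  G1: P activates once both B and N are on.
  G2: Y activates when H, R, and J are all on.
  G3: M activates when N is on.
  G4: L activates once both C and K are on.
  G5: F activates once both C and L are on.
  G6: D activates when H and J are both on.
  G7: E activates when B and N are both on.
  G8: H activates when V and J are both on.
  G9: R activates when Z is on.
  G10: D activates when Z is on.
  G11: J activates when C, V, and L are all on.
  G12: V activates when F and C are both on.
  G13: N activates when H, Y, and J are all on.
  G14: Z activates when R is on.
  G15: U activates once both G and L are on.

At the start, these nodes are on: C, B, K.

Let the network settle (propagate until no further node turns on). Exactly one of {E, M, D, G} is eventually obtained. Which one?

D

G4: C and K on → L on.
G5: C and L on → F on.
F and C are on, so V activates (G12).
G11: C, V, and L on → J on.
G8: V and J on → H on.
H and J are on, so D activates (G6).
M would need N (G3), but N never turns on. No rule produces G, and it is not given. E would need B and N (G7), but N never turns on.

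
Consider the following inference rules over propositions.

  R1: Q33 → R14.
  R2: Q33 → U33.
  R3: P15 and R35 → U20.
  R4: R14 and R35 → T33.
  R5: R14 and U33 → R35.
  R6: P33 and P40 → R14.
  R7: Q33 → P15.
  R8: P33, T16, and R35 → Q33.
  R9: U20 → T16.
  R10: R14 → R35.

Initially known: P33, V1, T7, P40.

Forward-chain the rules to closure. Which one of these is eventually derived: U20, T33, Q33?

P33 and P40 hold, so R14 follows (R6).
R14 holds, so R35 follows (R10).
From R14 and R35, R4 gives T33.
U20 would need P15 and R35 (R3), but P15 is never established. Q33 would need P33, T16, and R35 (R8), but T16 is never established.

T33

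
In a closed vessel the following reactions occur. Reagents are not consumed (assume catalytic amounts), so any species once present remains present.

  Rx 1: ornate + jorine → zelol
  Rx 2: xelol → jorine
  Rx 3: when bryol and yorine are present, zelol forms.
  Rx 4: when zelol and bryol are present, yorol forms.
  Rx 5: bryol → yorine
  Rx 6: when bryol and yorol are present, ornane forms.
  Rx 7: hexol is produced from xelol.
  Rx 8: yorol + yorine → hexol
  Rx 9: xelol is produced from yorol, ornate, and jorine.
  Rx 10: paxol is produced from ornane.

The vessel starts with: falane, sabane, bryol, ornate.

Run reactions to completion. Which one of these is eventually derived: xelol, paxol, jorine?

bryol present → yorine forms (Rx 5).
bryol and yorine present → zelol forms (Rx 3).
zelol and bryol present → yorol forms (Rx 4).
bryol and yorol present → ornane forms (Rx 6).
ornane present → paxol forms (Rx 10).
xelol would need yorol, ornate, and jorine (Rx 9), but jorine never forms. jorine would need xelol (Rx 2), but xelol never forms.

paxol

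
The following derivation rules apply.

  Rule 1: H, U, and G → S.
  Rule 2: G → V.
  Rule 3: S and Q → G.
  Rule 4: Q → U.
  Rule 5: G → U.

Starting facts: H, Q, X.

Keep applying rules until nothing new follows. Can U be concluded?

Q holds, so U follows (Rule 4).

Yes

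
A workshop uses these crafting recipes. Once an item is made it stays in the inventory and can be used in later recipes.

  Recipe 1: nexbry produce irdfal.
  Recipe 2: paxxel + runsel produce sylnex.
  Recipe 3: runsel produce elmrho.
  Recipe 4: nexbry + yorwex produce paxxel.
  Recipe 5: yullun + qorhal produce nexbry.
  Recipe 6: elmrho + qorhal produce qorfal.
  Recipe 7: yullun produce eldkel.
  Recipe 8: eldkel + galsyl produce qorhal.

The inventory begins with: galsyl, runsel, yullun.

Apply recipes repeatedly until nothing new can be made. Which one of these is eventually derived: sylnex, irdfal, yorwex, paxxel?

Using Recipe 7, yullun makes eldkel.
eldkel + galsyl → qorhal (Recipe 8).
yullun + qorhal → nexbry (Recipe 5).
Using Recipe 1, nexbry makes irdfal.
paxxel would need nexbry and yorwex (Recipe 4), but yorwex is never obtained. No rule produces yorwex, and it is not given. sylnex would need paxxel and runsel (Recipe 2), but paxxel is never obtained.

irdfal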